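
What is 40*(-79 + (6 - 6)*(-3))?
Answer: -3160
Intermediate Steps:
40*(-79 + (6 - 6)*(-3)) = 40*(-79 + 0*(-3)) = 40*(-79 + 0) = 40*(-79) = -3160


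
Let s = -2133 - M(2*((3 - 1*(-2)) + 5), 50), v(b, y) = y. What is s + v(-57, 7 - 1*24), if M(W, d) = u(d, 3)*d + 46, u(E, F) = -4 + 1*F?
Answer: -2146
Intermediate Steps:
u(E, F) = -4 + F
M(W, d) = 46 - d (M(W, d) = (-4 + 3)*d + 46 = -d + 46 = 46 - d)
s = -2129 (s = -2133 - (46 - 1*50) = -2133 - (46 - 50) = -2133 - 1*(-4) = -2133 + 4 = -2129)
s + v(-57, 7 - 1*24) = -2129 + (7 - 1*24) = -2129 + (7 - 24) = -2129 - 17 = -2146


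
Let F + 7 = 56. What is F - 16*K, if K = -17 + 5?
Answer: 241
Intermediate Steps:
K = -12
F = 49 (F = -7 + 56 = 49)
F - 16*K = 49 - 16*(-12) = 49 + 192 = 241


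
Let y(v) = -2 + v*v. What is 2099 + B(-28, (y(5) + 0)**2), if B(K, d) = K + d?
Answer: 2600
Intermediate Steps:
y(v) = -2 + v**2
2099 + B(-28, (y(5) + 0)**2) = 2099 + (-28 + ((-2 + 5**2) + 0)**2) = 2099 + (-28 + ((-2 + 25) + 0)**2) = 2099 + (-28 + (23 + 0)**2) = 2099 + (-28 + 23**2) = 2099 + (-28 + 529) = 2099 + 501 = 2600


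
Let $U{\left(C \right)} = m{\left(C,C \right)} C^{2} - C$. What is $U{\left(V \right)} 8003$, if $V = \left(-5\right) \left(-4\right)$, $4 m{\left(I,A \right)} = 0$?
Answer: $-160060$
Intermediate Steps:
$m{\left(I,A \right)} = 0$ ($m{\left(I,A \right)} = \frac{1}{4} \cdot 0 = 0$)
$V = 20$
$U{\left(C \right)} = - C$ ($U{\left(C \right)} = 0 C^{2} - C = 0 - C = - C$)
$U{\left(V \right)} 8003 = \left(-1\right) 20 \cdot 8003 = \left(-20\right) 8003 = -160060$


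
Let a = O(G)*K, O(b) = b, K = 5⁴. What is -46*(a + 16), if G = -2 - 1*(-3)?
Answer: -29486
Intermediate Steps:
G = 1 (G = -2 + 3 = 1)
K = 625
a = 625 (a = 1*625 = 625)
-46*(a + 16) = -46*(625 + 16) = -46*641 = -29486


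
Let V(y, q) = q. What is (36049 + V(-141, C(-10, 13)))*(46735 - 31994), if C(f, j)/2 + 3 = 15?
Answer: 531752093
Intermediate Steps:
C(f, j) = 24 (C(f, j) = -6 + 2*15 = -6 + 30 = 24)
(36049 + V(-141, C(-10, 13)))*(46735 - 31994) = (36049 + 24)*(46735 - 31994) = 36073*14741 = 531752093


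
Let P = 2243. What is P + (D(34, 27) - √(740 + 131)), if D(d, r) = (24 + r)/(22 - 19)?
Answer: 2260 - √871 ≈ 2230.5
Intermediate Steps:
D(d, r) = 8 + r/3 (D(d, r) = (24 + r)/3 = (24 + r)*(⅓) = 8 + r/3)
P + (D(34, 27) - √(740 + 131)) = 2243 + ((8 + (⅓)*27) - √(740 + 131)) = 2243 + ((8 + 9) - √871) = 2243 + (17 - √871) = 2260 - √871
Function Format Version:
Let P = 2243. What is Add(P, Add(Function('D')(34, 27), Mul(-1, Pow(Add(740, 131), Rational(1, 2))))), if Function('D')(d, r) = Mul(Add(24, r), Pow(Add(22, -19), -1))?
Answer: Add(2260, Mul(-1, Pow(871, Rational(1, 2)))) ≈ 2230.5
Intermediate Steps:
Function('D')(d, r) = Add(8, Mul(Rational(1, 3), r)) (Function('D')(d, r) = Mul(Add(24, r), Pow(3, -1)) = Mul(Add(24, r), Rational(1, 3)) = Add(8, Mul(Rational(1, 3), r)))
Add(P, Add(Function('D')(34, 27), Mul(-1, Pow(Add(740, 131), Rational(1, 2))))) = Add(2243, Add(Add(8, Mul(Rational(1, 3), 27)), Mul(-1, Pow(Add(740, 131), Rational(1, 2))))) = Add(2243, Add(Add(8, 9), Mul(-1, Pow(871, Rational(1, 2))))) = Add(2243, Add(17, Mul(-1, Pow(871, Rational(1, 2))))) = Add(2260, Mul(-1, Pow(871, Rational(1, 2))))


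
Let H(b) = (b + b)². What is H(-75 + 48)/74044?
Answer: 729/18511 ≈ 0.039382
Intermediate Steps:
H(b) = 4*b² (H(b) = (2*b)² = 4*b²)
H(-75 + 48)/74044 = (4*(-75 + 48)²)/74044 = (4*(-27)²)*(1/74044) = (4*729)*(1/74044) = 2916*(1/74044) = 729/18511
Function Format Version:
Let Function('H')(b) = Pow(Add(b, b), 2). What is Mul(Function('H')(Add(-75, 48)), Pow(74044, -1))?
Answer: Rational(729, 18511) ≈ 0.039382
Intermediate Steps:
Function('H')(b) = Mul(4, Pow(b, 2)) (Function('H')(b) = Pow(Mul(2, b), 2) = Mul(4, Pow(b, 2)))
Mul(Function('H')(Add(-75, 48)), Pow(74044, -1)) = Mul(Mul(4, Pow(Add(-75, 48), 2)), Pow(74044, -1)) = Mul(Mul(4, Pow(-27, 2)), Rational(1, 74044)) = Mul(Mul(4, 729), Rational(1, 74044)) = Mul(2916, Rational(1, 74044)) = Rational(729, 18511)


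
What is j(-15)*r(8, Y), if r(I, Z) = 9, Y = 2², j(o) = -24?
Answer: -216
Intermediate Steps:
Y = 4
j(-15)*r(8, Y) = -24*9 = -216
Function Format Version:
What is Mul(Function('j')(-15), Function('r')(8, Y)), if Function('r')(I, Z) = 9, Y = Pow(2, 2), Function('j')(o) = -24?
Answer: -216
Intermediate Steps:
Y = 4
Mul(Function('j')(-15), Function('r')(8, Y)) = Mul(-24, 9) = -216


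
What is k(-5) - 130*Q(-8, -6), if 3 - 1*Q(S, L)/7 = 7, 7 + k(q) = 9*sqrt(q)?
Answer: 3633 + 9*I*sqrt(5) ≈ 3633.0 + 20.125*I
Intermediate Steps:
k(q) = -7 + 9*sqrt(q)
Q(S, L) = -28 (Q(S, L) = 21 - 7*7 = 21 - 49 = -28)
k(-5) - 130*Q(-8, -6) = (-7 + 9*sqrt(-5)) - 130*(-28) = (-7 + 9*(I*sqrt(5))) + 3640 = (-7 + 9*I*sqrt(5)) + 3640 = 3633 + 9*I*sqrt(5)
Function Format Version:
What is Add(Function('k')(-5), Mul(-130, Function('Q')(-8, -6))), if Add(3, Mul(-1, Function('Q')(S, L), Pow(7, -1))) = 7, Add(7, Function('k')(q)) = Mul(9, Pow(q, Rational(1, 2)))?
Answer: Add(3633, Mul(9, I, Pow(5, Rational(1, 2)))) ≈ Add(3633.0, Mul(20.125, I))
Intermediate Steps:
Function('k')(q) = Add(-7, Mul(9, Pow(q, Rational(1, 2))))
Function('Q')(S, L) = -28 (Function('Q')(S, L) = Add(21, Mul(-7, 7)) = Add(21, -49) = -28)
Add(Function('k')(-5), Mul(-130, Function('Q')(-8, -6))) = Add(Add(-7, Mul(9, Pow(-5, Rational(1, 2)))), Mul(-130, -28)) = Add(Add(-7, Mul(9, Mul(I, Pow(5, Rational(1, 2))))), 3640) = Add(Add(-7, Mul(9, I, Pow(5, Rational(1, 2)))), 3640) = Add(3633, Mul(9, I, Pow(5, Rational(1, 2))))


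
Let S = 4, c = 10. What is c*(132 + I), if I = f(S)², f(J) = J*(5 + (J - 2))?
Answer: 9160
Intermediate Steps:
f(J) = J*(3 + J) (f(J) = J*(5 + (-2 + J)) = J*(3 + J))
I = 784 (I = (4*(3 + 4))² = (4*7)² = 28² = 784)
c*(132 + I) = 10*(132 + 784) = 10*916 = 9160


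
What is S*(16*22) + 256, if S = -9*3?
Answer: -9248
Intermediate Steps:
S = -27
S*(16*22) + 256 = -432*22 + 256 = -27*352 + 256 = -9504 + 256 = -9248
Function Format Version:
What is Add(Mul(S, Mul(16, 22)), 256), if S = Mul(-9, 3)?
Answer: -9248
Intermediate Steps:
S = -27
Add(Mul(S, Mul(16, 22)), 256) = Add(Mul(-27, Mul(16, 22)), 256) = Add(Mul(-27, 352), 256) = Add(-9504, 256) = -9248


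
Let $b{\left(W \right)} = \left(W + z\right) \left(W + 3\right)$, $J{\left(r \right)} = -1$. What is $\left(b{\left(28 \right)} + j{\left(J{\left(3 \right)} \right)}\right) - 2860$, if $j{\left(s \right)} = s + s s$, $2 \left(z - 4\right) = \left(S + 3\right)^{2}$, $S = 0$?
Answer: $- \frac{3457}{2} \approx -1728.5$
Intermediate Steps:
$z = \frac{17}{2}$ ($z = 4 + \frac{\left(0 + 3\right)^{2}}{2} = 4 + \frac{3^{2}}{2} = 4 + \frac{1}{2} \cdot 9 = 4 + \frac{9}{2} = \frac{17}{2} \approx 8.5$)
$b{\left(W \right)} = \left(3 + W\right) \left(\frac{17}{2} + W\right)$ ($b{\left(W \right)} = \left(W + \frac{17}{2}\right) \left(W + 3\right) = \left(\frac{17}{2} + W\right) \left(3 + W\right) = \left(3 + W\right) \left(\frac{17}{2} + W\right)$)
$j{\left(s \right)} = s + s^{2}$
$\left(b{\left(28 \right)} + j{\left(J{\left(3 \right)} \right)}\right) - 2860 = \left(\left(\frac{51}{2} + 28^{2} + \frac{23}{2} \cdot 28\right) - \left(1 - 1\right)\right) - 2860 = \left(\left(\frac{51}{2} + 784 + 322\right) - 0\right) - 2860 = \left(\frac{2263}{2} + 0\right) - 2860 = \frac{2263}{2} - 2860 = - \frac{3457}{2}$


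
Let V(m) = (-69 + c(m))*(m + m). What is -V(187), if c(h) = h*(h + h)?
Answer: -26131006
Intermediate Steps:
c(h) = 2*h² (c(h) = h*(2*h) = 2*h²)
V(m) = 2*m*(-69 + 2*m²) (V(m) = (-69 + 2*m²)*(m + m) = (-69 + 2*m²)*(2*m) = 2*m*(-69 + 2*m²))
-V(187) = -(-138*187 + 4*187³) = -(-25806 + 4*6539203) = -(-25806 + 26156812) = -1*26131006 = -26131006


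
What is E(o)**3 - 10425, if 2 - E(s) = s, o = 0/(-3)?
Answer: -10417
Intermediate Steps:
o = 0 (o = 0*(-1/3) = 0)
E(s) = 2 - s
E(o)**3 - 10425 = (2 - 1*0)**3 - 10425 = (2 + 0)**3 - 10425 = 2**3 - 10425 = 8 - 10425 = -10417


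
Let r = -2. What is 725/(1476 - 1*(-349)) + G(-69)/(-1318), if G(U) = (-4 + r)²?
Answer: 17797/48107 ≈ 0.36995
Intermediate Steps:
G(U) = 36 (G(U) = (-4 - 2)² = (-6)² = 36)
725/(1476 - 1*(-349)) + G(-69)/(-1318) = 725/(1476 - 1*(-349)) + 36/(-1318) = 725/(1476 + 349) + 36*(-1/1318) = 725/1825 - 18/659 = 725*(1/1825) - 18/659 = 29/73 - 18/659 = 17797/48107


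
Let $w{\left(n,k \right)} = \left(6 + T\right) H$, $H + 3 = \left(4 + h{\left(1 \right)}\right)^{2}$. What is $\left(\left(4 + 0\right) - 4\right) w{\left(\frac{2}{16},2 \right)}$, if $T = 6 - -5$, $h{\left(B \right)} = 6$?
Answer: $0$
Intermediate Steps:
$T = 11$ ($T = 6 + 5 = 11$)
$H = 97$ ($H = -3 + \left(4 + 6\right)^{2} = -3 + 10^{2} = -3 + 100 = 97$)
$w{\left(n,k \right)} = 1649$ ($w{\left(n,k \right)} = \left(6 + 11\right) 97 = 17 \cdot 97 = 1649$)
$\left(\left(4 + 0\right) - 4\right) w{\left(\frac{2}{16},2 \right)} = \left(\left(4 + 0\right) - 4\right) 1649 = \left(4 - 4\right) 1649 = 0 \cdot 1649 = 0$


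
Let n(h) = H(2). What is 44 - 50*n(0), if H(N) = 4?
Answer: -156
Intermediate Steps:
n(h) = 4
44 - 50*n(0) = 44 - 50*4 = 44 - 200 = -156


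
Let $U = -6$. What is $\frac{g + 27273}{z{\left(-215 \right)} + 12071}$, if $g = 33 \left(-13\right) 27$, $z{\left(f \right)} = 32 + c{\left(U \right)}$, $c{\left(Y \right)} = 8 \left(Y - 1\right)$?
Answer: $\frac{15690}{12047} \approx 1.3024$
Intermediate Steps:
$c{\left(Y \right)} = -8 + 8 Y$ ($c{\left(Y \right)} = 8 \left(-1 + Y\right) = -8 + 8 Y$)
$z{\left(f \right)} = -24$ ($z{\left(f \right)} = 32 + \left(-8 + 8 \left(-6\right)\right) = 32 - 56 = -24$)
$g = -11583$ ($g = \left(-429\right) 27 = -11583$)
$\frac{g + 27273}{z{\left(-215 \right)} + 12071} = \frac{-11583 + 27273}{-24 + 12071} = \frac{15690}{12047}$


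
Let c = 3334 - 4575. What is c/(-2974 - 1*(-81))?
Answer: 1241/2893 ≈ 0.42897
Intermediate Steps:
c = -1241
c/(-2974 - 1*(-81)) = -1241/(-2974 - 1*(-81)) = -1241/(-2974 + 81) = -1241/(-2893) = -1241*(-1/2893) = 1241/2893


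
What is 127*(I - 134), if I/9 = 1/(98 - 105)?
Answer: -120269/7 ≈ -17181.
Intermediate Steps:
I = -9/7 (I = 9/(98 - 105) = 9/(-7) = 9*(-⅐) = -9/7 ≈ -1.2857)
127*(I - 134) = 127*(-9/7 - 134) = 127*(-947/7) = -120269/7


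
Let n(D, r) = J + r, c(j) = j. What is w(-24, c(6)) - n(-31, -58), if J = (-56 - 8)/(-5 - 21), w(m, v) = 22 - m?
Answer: 1320/13 ≈ 101.54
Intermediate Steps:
J = 32/13 (J = -64/(-26) = -64*(-1/26) = 32/13 ≈ 2.4615)
n(D, r) = 32/13 + r
w(-24, c(6)) - n(-31, -58) = (22 - 1*(-24)) - (32/13 - 58) = (22 + 24) - 1*(-722/13) = 46 + 722/13 = 1320/13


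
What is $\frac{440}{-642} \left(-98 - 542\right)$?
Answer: $\frac{140800}{321} \approx 438.63$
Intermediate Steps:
$\frac{440}{-642} \left(-98 - 542\right) = 440 \left(- \frac{1}{642}\right) \left(-640\right) = \left(- \frac{220}{321}\right) \left(-640\right) = \frac{140800}{321}$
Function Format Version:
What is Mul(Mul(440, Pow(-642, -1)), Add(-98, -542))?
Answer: Rational(140800, 321) ≈ 438.63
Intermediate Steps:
Mul(Mul(440, Pow(-642, -1)), Add(-98, -542)) = Mul(Mul(440, Rational(-1, 642)), -640) = Mul(Rational(-220, 321), -640) = Rational(140800, 321)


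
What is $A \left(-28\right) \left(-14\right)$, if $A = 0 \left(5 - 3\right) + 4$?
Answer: $1568$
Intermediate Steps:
$A = 4$ ($A = 0 \cdot 2 + 4 = 0 + 4 = 4$)
$A \left(-28\right) \left(-14\right) = 4 \left(-28\right) \left(-14\right) = \left(-112\right) \left(-14\right) = 1568$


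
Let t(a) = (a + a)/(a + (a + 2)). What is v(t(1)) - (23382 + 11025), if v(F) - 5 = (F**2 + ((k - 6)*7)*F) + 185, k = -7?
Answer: -137049/4 ≈ -34262.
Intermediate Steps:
t(a) = 2*a/(2 + 2*a) (t(a) = (2*a)/(a + (2 + a)) = (2*a)/(2 + 2*a) = 2*a/(2 + 2*a))
v(F) = 190 + F**2 - 91*F (v(F) = 5 + ((F**2 + ((-7 - 6)*7)*F) + 185) = 5 + ((F**2 + (-13*7)*F) + 185) = 5 + ((F**2 - 91*F) + 185) = 5 + (185 + F**2 - 91*F) = 190 + F**2 - 91*F)
v(t(1)) - (23382 + 11025) = (190 + (1/(1 + 1))**2 - 91/(1 + 1)) - (23382 + 11025) = (190 + (1/2)**2 - 91/2) - 1*34407 = (190 + (1*(1/2))**2 - 91/2) - 34407 = (190 + (1/2)**2 - 91*1/2) - 34407 = (190 + 1/4 - 91/2) - 34407 = 579/4 - 34407 = -137049/4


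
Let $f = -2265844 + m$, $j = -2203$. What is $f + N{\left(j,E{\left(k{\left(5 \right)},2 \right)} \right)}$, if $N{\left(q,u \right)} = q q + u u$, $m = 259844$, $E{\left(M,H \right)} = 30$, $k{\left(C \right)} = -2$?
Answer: $2848109$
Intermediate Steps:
$N{\left(q,u \right)} = q^{2} + u^{2}$
$f = -2006000$ ($f = -2265844 + 259844 = -2006000$)
$f + N{\left(j,E{\left(k{\left(5 \right)},2 \right)} \right)} = -2006000 + \left(\left(-2203\right)^{2} + 30^{2}\right) = -2006000 + \left(4853209 + 900\right) = -2006000 + 4854109 = 2848109$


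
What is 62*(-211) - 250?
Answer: -13332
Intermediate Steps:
62*(-211) - 250 = -13082 - 250 = -13332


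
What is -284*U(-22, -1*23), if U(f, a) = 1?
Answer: -284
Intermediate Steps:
-284*U(-22, -1*23) = -284*1 = -284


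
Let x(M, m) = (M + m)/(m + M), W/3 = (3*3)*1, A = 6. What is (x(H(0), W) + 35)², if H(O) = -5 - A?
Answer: 1296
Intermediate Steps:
H(O) = -11 (H(O) = -5 - 1*6 = -5 - 6 = -11)
W = 27 (W = 3*((3*3)*1) = 3*(9*1) = 3*9 = 27)
x(M, m) = 1 (x(M, m) = (M + m)/(M + m) = 1)
(x(H(0), W) + 35)² = (1 + 35)² = 36² = 1296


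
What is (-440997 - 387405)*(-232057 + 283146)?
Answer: -42322229778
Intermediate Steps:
(-440997 - 387405)*(-232057 + 283146) = -828402*51089 = -42322229778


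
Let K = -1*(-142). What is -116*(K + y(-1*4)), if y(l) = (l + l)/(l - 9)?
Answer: -215064/13 ≈ -16543.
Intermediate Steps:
K = 142
y(l) = 2*l/(-9 + l) (y(l) = (2*l)/(-9 + l) = 2*l/(-9 + l))
-116*(K + y(-1*4)) = -116*(142 + 2*(-1*4)/(-9 - 1*4)) = -116*(142 + 2*(-4)/(-9 - 4)) = -116*(142 + 2*(-4)/(-13)) = -116*(142 + 2*(-4)*(-1/13)) = -116*(142 + 8/13) = -116*1854/13 = -215064/13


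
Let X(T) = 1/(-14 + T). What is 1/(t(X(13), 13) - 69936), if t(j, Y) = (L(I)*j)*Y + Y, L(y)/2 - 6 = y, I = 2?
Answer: -1/70131 ≈ -1.4259e-5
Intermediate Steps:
L(y) = 12 + 2*y
t(j, Y) = Y + 16*Y*j (t(j, Y) = ((12 + 2*2)*j)*Y + Y = ((12 + 4)*j)*Y + Y = (16*j)*Y + Y = 16*Y*j + Y = Y + 16*Y*j)
1/(t(X(13), 13) - 69936) = 1/(13*(1 + 16/(-14 + 13)) - 69936) = 1/(13*(1 + 16/(-1)) - 69936) = 1/(13*(1 + 16*(-1)) - 69936) = 1/(13*(1 - 16) - 69936) = 1/(13*(-15) - 69936) = 1/(-195 - 69936) = 1/(-70131) = -1/70131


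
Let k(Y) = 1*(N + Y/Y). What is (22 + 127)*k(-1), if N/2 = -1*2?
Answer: -447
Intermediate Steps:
N = -4 (N = 2*(-1*2) = 2*(-2) = -4)
k(Y) = -3 (k(Y) = 1*(-4 + Y/Y) = 1*(-4 + 1) = 1*(-3) = -3)
(22 + 127)*k(-1) = (22 + 127)*(-3) = 149*(-3) = -447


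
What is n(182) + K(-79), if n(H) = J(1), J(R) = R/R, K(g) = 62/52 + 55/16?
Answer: 1171/208 ≈ 5.6298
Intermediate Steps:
K(g) = 963/208 (K(g) = 62*(1/52) + 55*(1/16) = 31/26 + 55/16 = 963/208)
J(R) = 1
n(H) = 1
n(182) + K(-79) = 1 + 963/208 = 1171/208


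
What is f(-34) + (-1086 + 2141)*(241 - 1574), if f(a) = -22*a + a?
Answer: -1405601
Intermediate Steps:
f(a) = -21*a
f(-34) + (-1086 + 2141)*(241 - 1574) = -21*(-34) + (-1086 + 2141)*(241 - 1574) = 714 + 1055*(-1333) = 714 - 1406315 = -1405601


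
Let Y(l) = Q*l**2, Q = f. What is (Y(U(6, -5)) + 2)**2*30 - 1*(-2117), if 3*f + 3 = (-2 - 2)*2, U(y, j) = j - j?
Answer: 2237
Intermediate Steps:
U(y, j) = 0
f = -11/3 (f = -1 + ((-2 - 2)*2)/3 = -1 + (-4*2)/3 = -1 + (1/3)*(-8) = -1 - 8/3 = -11/3 ≈ -3.6667)
Q = -11/3 ≈ -3.6667
Y(l) = -11*l**2/3
(Y(U(6, -5)) + 2)**2*30 - 1*(-2117) = (-11/3*0**2 + 2)**2*30 - 1*(-2117) = (-11/3*0 + 2)**2*30 + 2117 = (0 + 2)**2*30 + 2117 = 2**2*30 + 2117 = 4*30 + 2117 = 120 + 2117 = 2237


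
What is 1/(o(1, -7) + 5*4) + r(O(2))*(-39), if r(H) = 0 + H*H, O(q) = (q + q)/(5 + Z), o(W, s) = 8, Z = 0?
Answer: -17447/700 ≈ -24.924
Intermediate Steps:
O(q) = 2*q/5 (O(q) = (q + q)/(5 + 0) = (2*q)/5 = (2*q)*(1/5) = 2*q/5)
r(H) = H**2 (r(H) = 0 + H**2 = H**2)
1/(o(1, -7) + 5*4) + r(O(2))*(-39) = 1/(8 + 5*4) + ((2/5)*2)**2*(-39) = 1/(8 + 20) + (4/5)**2*(-39) = 1/28 + (16/25)*(-39) = 1/28 - 624/25 = -17447/700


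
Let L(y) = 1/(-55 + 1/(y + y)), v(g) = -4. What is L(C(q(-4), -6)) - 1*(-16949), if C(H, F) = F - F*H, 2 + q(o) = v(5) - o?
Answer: 33575933/1981 ≈ 16949.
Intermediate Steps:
q(o) = -6 - o (q(o) = -2 + (-4 - o) = -6 - o)
C(H, F) = F - F*H
L(y) = 1/(-55 + 1/(2*y))
L(C(q(-4), -6)) - 1*(-16949) = -2*(-6*(1 - (-6 - 1*(-4))))/(-1 + 110*(-6*(1 - (-6 - 1*(-4))))) - 1*(-16949) = -2*(-6*(1 - (-6 + 4)))/(-1 + 110*(-6*(1 - (-6 + 4)))) + 16949 = -2*(-6*(1 - 1*(-2)))/(-1 + 110*(-6*(1 - 1*(-2)))) + 16949 = -2*(-6*(1 + 2))/(-1 + 110*(-6*(1 + 2))) + 16949 = -2*(-6*3)/(-1 + 110*(-6*3)) + 16949 = -2*(-18)/(-1 + 110*(-18)) + 16949 = -2*(-18)/(-1 - 1980) + 16949 = -2*(-18)/(-1981) + 16949 = -2*(-18)*(-1/1981) + 16949 = -36/1981 + 16949 = 33575933/1981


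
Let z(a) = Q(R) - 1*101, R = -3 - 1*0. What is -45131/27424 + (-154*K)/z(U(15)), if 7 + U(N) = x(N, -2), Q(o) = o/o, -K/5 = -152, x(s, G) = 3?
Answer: 160259593/137120 ≈ 1168.8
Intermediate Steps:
K = 760 (K = -5*(-152) = 760)
R = -3 (R = -3 + 0 = -3)
Q(o) = 1
U(N) = -4 (U(N) = -7 + 3 = -4)
z(a) = -100 (z(a) = 1 - 1*101 = 1 - 101 = -100)
-45131/27424 + (-154*K)/z(U(15)) = -45131/27424 - 154*760/(-100) = -45131*1/27424 - 117040*(-1/100) = -45131/27424 + 5852/5 = 160259593/137120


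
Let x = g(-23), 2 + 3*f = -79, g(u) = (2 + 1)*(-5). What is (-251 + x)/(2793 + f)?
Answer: -133/1383 ≈ -0.096168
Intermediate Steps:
g(u) = -15 (g(u) = 3*(-5) = -15)
f = -27 (f = -⅔ + (⅓)*(-79) = -⅔ - 79/3 = -27)
x = -15
(-251 + x)/(2793 + f) = (-251 - 15)/(2793 - 27) = -266/2766 = -266*1/2766 = -133/1383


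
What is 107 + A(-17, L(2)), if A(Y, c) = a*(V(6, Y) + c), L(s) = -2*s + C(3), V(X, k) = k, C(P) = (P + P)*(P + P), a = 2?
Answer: 137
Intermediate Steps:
C(P) = 4*P² (C(P) = (2*P)*(2*P) = 4*P²)
L(s) = 36 - 2*s (L(s) = -2*s + 4*3² = -2*s + 4*9 = -2*s + 36 = 36 - 2*s)
A(Y, c) = 2*Y + 2*c (A(Y, c) = 2*(Y + c) = 2*Y + 2*c)
107 + A(-17, L(2)) = 107 + (2*(-17) + 2*(36 - 2*2)) = 107 + (-34 + 2*(36 - 4)) = 107 + (-34 + 2*32) = 107 + (-34 + 64) = 107 + 30 = 137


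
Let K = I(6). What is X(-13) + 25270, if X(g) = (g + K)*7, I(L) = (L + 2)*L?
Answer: 25515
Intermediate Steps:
I(L) = L*(2 + L) (I(L) = (2 + L)*L = L*(2 + L))
K = 48 (K = 6*(2 + 6) = 6*8 = 48)
X(g) = 336 + 7*g (X(g) = (g + 48)*7 = (48 + g)*7 = 336 + 7*g)
X(-13) + 25270 = (336 + 7*(-13)) + 25270 = (336 - 91) + 25270 = 245 + 25270 = 25515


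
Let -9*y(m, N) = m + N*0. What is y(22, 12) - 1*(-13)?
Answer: 95/9 ≈ 10.556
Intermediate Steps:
y(m, N) = -m/9 (y(m, N) = -(m + N*0)/9 = -(m + 0)/9 = -m/9)
y(22, 12) - 1*(-13) = -⅑*22 - 1*(-13) = -22/9 + 13 = 95/9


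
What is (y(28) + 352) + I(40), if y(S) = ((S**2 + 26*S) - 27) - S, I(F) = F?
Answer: 1849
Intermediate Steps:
y(S) = -27 + S**2 + 25*S (y(S) = (-27 + S**2 + 26*S) - S = -27 + S**2 + 25*S)
(y(28) + 352) + I(40) = ((-27 + 28**2 + 25*28) + 352) + 40 = ((-27 + 784 + 700) + 352) + 40 = (1457 + 352) + 40 = 1809 + 40 = 1849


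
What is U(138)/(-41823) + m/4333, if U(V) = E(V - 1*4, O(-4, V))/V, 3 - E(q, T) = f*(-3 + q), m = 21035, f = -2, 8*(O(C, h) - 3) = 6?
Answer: 17343415835/3572604306 ≈ 4.8546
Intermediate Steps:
O(C, h) = 15/4 (O(C, h) = 3 + (1/8)*6 = 3 + 3/4 = 15/4)
E(q, T) = -3 + 2*q (E(q, T) = 3 - (-2)*(-3 + q) = 3 - (6 - 2*q) = 3 + (-6 + 2*q) = -3 + 2*q)
U(V) = (-11 + 2*V)/V (U(V) = (-3 + 2*(V - 1*4))/V = (-3 + 2*(V - 4))/V = (-3 + 2*(-4 + V))/V = (-3 + (-8 + 2*V))/V = (-11 + 2*V)/V)
U(138)/(-41823) + m/4333 = (2 - 11/138)/(-41823) + 21035/4333 = (2 - 11*1/138)*(-1/41823) + 21035*(1/4333) = (2 - 11/138)*(-1/41823) + 3005/619 = (265/138)*(-1/41823) + 3005/619 = -265/5771574 + 3005/619 = 17343415835/3572604306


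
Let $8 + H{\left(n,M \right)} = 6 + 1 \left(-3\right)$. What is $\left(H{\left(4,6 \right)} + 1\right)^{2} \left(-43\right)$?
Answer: $-688$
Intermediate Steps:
$H{\left(n,M \right)} = -5$ ($H{\left(n,M \right)} = -8 + \left(6 + 1 \left(-3\right)\right) = -8 + \left(6 - 3\right) = -8 + 3 = -5$)
$\left(H{\left(4,6 \right)} + 1\right)^{2} \left(-43\right) = \left(-5 + 1\right)^{2} \left(-43\right) = \left(-4\right)^{2} \left(-43\right) = 16 \left(-43\right) = -688$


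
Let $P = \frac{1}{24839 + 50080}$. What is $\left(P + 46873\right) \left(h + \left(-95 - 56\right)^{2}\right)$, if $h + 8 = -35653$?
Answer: $- \frac{45160182783680}{74919} \approx -6.0279 \cdot 10^{8}$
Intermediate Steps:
$h = -35661$ ($h = -8 - 35653 = -35661$)
$P = \frac{1}{74919} \approx 1.3348 \cdot 10^{-5}$
$\left(P + 46873\right) \left(h + \left(-95 - 56\right)^{2}\right) = \left(\frac{1}{74919} + 46873\right) \left(-35661 + \left(-95 - 56\right)^{2}\right) = \frac{3511678288 \left(-35661 + \left(-151\right)^{2}\right)}{74919} = \frac{3511678288 \left(-35661 + 22801\right)}{74919} = \frac{3511678288}{74919} \left(-12860\right) = - \frac{45160182783680}{74919}$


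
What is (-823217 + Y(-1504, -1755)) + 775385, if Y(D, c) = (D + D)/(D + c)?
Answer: -155881480/3259 ≈ -47831.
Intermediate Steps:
Y(D, c) = 2*D/(D + c) (Y(D, c) = (2*D)/(D + c) = 2*D/(D + c))
(-823217 + Y(-1504, -1755)) + 775385 = (-823217 + 2*(-1504)/(-1504 - 1755)) + 775385 = (-823217 + 2*(-1504)/(-3259)) + 775385 = (-823217 + 2*(-1504)*(-1/3259)) + 775385 = (-823217 + 3008/3259) + 775385 = -2682861195/3259 + 775385 = -155881480/3259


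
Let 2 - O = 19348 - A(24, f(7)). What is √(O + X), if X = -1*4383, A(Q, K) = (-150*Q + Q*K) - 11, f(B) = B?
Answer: 2*I*√6793 ≈ 164.84*I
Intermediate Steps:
A(Q, K) = -11 - 150*Q + K*Q (A(Q, K) = (-150*Q + K*Q) - 11 = -11 - 150*Q + K*Q)
X = -4383
O = -22789 (O = 2 - (19348 - (-11 - 150*24 + 7*24)) = 2 - (19348 - (-11 - 3600 + 168)) = 2 - (19348 - 1*(-3443)) = 2 - (19348 + 3443) = 2 - 1*22791 = 2 - 22791 = -22789)
√(O + X) = √(-22789 - 4383) = √(-27172) = 2*I*√6793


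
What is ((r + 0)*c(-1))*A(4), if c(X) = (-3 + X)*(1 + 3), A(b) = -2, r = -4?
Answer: -128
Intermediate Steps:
c(X) = -12 + 4*X (c(X) = (-3 + X)*4 = -12 + 4*X)
((r + 0)*c(-1))*A(4) = ((-4 + 0)*(-12 + 4*(-1)))*(-2) = -4*(-12 - 4)*(-2) = -4*(-16)*(-2) = 64*(-2) = -128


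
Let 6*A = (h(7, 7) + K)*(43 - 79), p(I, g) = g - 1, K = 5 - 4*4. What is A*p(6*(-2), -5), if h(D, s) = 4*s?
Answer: 612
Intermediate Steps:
K = -11 (K = 5 - 16 = -11)
p(I, g) = -1 + g
A = -102 (A = ((4*7 - 11)*(43 - 79))/6 = ((28 - 11)*(-36))/6 = (17*(-36))/6 = (⅙)*(-612) = -102)
A*p(6*(-2), -5) = -102*(-1 - 5) = -102*(-6) = 612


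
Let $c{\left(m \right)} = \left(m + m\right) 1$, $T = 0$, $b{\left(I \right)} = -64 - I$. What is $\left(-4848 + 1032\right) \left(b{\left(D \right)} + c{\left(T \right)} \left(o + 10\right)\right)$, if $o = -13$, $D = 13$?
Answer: $293832$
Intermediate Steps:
$c{\left(m \right)} = 2 m$ ($c{\left(m \right)} = 2 m 1 = 2 m$)
$\left(-4848 + 1032\right) \left(b{\left(D \right)} + c{\left(T \right)} \left(o + 10\right)\right) = \left(-4848 + 1032\right) \left(\left(-64 - 13\right) + 2 \cdot 0 \left(-13 + 10\right)\right) = - 3816 \left(\left(-64 - 13\right) + 0 \left(-3\right)\right) = - 3816 \left(-77 + 0\right) = \left(-3816\right) \left(-77\right) = 293832$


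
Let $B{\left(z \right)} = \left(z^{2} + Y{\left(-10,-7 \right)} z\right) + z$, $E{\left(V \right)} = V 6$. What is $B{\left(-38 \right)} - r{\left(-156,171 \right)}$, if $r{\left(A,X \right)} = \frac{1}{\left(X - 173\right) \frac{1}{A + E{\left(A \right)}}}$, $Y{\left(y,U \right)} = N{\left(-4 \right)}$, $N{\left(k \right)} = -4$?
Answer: $1012$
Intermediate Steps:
$E{\left(V \right)} = 6 V$
$Y{\left(y,U \right)} = -4$
$r{\left(A,X \right)} = \frac{7 A}{-173 + X}$ ($r{\left(A,X \right)} = \frac{1}{\left(X - 173\right) \frac{1}{A + 6 A}} = \frac{1}{\left(-173 + X\right) \frac{1}{7 A}} = \frac{1}{\frac{1}{7} \frac{1}{A} \left(-173 + X\right)} = \frac{7 A}{-173 + X}$)
$B{\left(z \right)} = z^{2} - 3 z$ ($B{\left(z \right)} = \left(z^{2} - 4 z\right) + z = z^{2} - 3 z$)
$B{\left(-38 \right)} - r{\left(-156,171 \right)} = - 38 \left(-3 - 38\right) - 7 \left(-156\right) \frac{1}{-173 + 171} = \left(-38\right) \left(-41\right) - 7 \left(-156\right) \frac{1}{-2} = 1558 - 7 \left(-156\right) \left(- \frac{1}{2}\right) = 1558 - 546 = 1012$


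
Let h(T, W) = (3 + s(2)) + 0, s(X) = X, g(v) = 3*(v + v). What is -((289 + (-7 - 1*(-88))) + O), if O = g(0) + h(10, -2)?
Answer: -375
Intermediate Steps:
g(v) = 6*v (g(v) = 3*(2*v) = 6*v)
h(T, W) = 5 (h(T, W) = (3 + 2) + 0 = 5 + 0 = 5)
O = 5 (O = 6*0 + 5 = 0 + 5 = 5)
-((289 + (-7 - 1*(-88))) + O) = -((289 + (-7 - 1*(-88))) + 5) = -((289 + (-7 + 88)) + 5) = -((289 + 81) + 5) = -(370 + 5) = -1*375 = -375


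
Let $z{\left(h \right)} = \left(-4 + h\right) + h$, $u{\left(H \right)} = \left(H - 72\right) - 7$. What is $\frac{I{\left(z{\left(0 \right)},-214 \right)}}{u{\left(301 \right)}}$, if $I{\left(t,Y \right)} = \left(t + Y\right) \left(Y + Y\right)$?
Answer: $\frac{46652}{111} \approx 420.29$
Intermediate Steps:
$u{\left(H \right)} = -79 + H$ ($u{\left(H \right)} = \left(-72 + H\right) - 7 = -79 + H$)
$z{\left(h \right)} = -4 + 2 h$
$I{\left(t,Y \right)} = 2 Y \left(Y + t\right)$ ($I{\left(t,Y \right)} = \left(Y + t\right) 2 Y = 2 Y \left(Y + t\right)$)
$\frac{I{\left(z{\left(0 \right)},-214 \right)}}{u{\left(301 \right)}} = \frac{2 \left(-214\right) \left(-214 + \left(-4 + 2 \cdot 0\right)\right)}{-79 + 301} = \frac{2 \left(-214\right) \left(-214 + \left(-4 + 0\right)\right)}{222} = 2 \left(-214\right) \left(-214 - 4\right) \frac{1}{222} = 2 \left(-214\right) \left(-218\right) \frac{1}{222} = 93304 \cdot \frac{1}{222} = \frac{46652}{111}$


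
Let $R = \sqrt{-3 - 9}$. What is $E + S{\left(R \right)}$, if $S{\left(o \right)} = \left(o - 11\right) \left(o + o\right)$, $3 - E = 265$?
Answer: $-286 - 44 i \sqrt{3} \approx -286.0 - 76.21 i$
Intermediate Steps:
$E = -262$ ($E = 3 - 265 = -262$)
$R = 2 i \sqrt{3}$ ($R = \sqrt{-12} = 2 i \sqrt{3} \approx 3.4641 i$)
$S{\left(o \right)} = 2 o \left(-11 + o\right)$ ($S{\left(o \right)} = \left(-11 + o\right) 2 o = 2 o \left(-11 + o\right)$)
$E + S{\left(R \right)} = -262 + 2 \cdot 2 i \sqrt{3} \left(-11 + 2 i \sqrt{3}\right) = -262 + 4 i \sqrt{3} \left(-11 + 2 i \sqrt{3}\right)$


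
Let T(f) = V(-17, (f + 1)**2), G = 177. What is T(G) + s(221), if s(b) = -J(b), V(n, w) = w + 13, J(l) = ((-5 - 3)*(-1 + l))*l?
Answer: 420657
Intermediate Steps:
J(l) = l*(8 - 8*l) (J(l) = (-8*(-1 + l))*l = (8 - 8*l)*l = l*(8 - 8*l))
V(n, w) = 13 + w
T(f) = 13 + (1 + f)**2 (T(f) = 13 + (f + 1)**2 = 13 + (1 + f)**2)
s(b) = -8*b*(1 - b)
T(G) + s(221) = (13 + (1 + 177)**2) + 8*221*(-1 + 221) = (13 + 178**2) + 8*221*220 = (13 + 31684) + 388960 = 31697 + 388960 = 420657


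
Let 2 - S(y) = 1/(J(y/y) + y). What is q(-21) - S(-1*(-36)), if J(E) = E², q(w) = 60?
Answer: 2147/37 ≈ 58.027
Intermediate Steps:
S(y) = 2 - 1/(1 + y) (S(y) = 2 - 1/((y/y)² + y) = 2 - 1/(1² + y) = 2 - 1/(1 + y))
q(-21) - S(-1*(-36)) = 60 - (1 + 2*(-1*(-36)))/(1 - 1*(-36)) = 60 - (1 + 2*36)/(1 + 36) = 60 - (1 + 72)/37 = 60 - 73/37 = 2147/37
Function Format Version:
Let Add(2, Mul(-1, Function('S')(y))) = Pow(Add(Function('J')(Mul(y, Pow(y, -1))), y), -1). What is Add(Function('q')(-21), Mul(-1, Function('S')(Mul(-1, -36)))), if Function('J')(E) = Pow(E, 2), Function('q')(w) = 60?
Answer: Rational(2147, 37) ≈ 58.027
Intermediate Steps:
Function('S')(y) = Add(2, Mul(-1, Pow(Add(1, y), -1))) (Function('S')(y) = Add(2, Mul(-1, Pow(Add(Pow(Mul(y, Pow(y, -1)), 2), y), -1))) = Add(2, Mul(-1, Pow(Add(Pow(1, 2), y), -1))) = Add(2, Mul(-1, Pow(Add(1, y), -1))))
Add(Function('q')(-21), Mul(-1, Function('S')(Mul(-1, -36)))) = Add(60, Mul(-1, Mul(Pow(Add(1, Mul(-1, -36)), -1), Add(1, Mul(2, Mul(-1, -36)))))) = Add(60, Mul(-1, Mul(Pow(Add(1, 36), -1), Add(1, Mul(2, 36))))) = Add(60, Mul(-1, Mul(Pow(37, -1), Add(1, 72)))) = Add(60, Mul(-1, Mul(Rational(1, 37), 73))) = Add(60, Mul(-1, Rational(73, 37))) = Add(60, Rational(-73, 37)) = Rational(2147, 37)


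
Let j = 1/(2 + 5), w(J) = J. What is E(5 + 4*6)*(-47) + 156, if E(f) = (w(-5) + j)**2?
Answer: -46688/49 ≈ -952.82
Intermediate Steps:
j = 1/7 ≈ 0.14286
E(f) = 1156/49 (E(f) = (-5 + 1/7)**2 = (-34/7)**2 = 1156/49)
E(5 + 4*6)*(-47) + 156 = (1156/49)*(-47) + 156 = -54332/49 + 156 = -46688/49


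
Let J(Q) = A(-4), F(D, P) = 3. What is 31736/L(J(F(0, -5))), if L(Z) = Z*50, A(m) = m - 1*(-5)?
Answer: 15868/25 ≈ 634.72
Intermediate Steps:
A(m) = 5 + m (A(m) = m + 5 = 5 + m)
J(Q) = 1 (J(Q) = 5 - 4 = 1)
L(Z) = 50*Z
31736/L(J(F(0, -5))) = 31736/((50*1)) = 31736/50 = 31736*(1/50) = 15868/25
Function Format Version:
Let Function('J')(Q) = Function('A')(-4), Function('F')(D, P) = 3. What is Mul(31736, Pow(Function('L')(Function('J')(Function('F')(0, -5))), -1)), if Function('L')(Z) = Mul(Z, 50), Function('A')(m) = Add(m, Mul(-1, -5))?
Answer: Rational(15868, 25) ≈ 634.72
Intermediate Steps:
Function('A')(m) = Add(5, m) (Function('A')(m) = Add(m, 5) = Add(5, m))
Function('J')(Q) = 1 (Function('J')(Q) = Add(5, -4) = 1)
Function('L')(Z) = Mul(50, Z)
Mul(31736, Pow(Function('L')(Function('J')(Function('F')(0, -5))), -1)) = Mul(31736, Pow(Mul(50, 1), -1)) = Mul(31736, Pow(50, -1)) = Mul(31736, Rational(1, 50)) = Rational(15868, 25)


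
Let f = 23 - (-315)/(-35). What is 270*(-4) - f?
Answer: -1094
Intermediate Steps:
f = 14 (f = 23 - (-315)*(-1)/35 = 23 - 9*1 = 23 - 9 = 14)
270*(-4) - f = 270*(-4) - 1*14 = -1080 - 14 = -1094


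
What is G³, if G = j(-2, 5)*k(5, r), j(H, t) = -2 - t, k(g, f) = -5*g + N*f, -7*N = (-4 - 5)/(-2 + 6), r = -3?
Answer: 384240583/64 ≈ 6.0038e+6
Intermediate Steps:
N = 9/28 (N = -(-4 - 5)/(7*(-2 + 6)) = -(-9)/(7*4) = -⅐*(-9/4) = 9/28 ≈ 0.32143)
k(g, f) = -5*g + 9*f/28
G = 727/4 (G = (-2 - 1*5)*(-5*5 + (9/28)*(-3)) = (-2 - 5)*(-25 - 27/28) = -7*(-727/28) = 727/4 ≈ 181.75)
G³ = (727/4)³ = 384240583/64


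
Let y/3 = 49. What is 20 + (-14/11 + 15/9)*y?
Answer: 857/11 ≈ 77.909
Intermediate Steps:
y = 147 (y = 3*49 = 147)
20 + (-14/11 + 15/9)*y = 20 + (-14/11 + 15/9)*147 = 20 + (-14*1/11 + 15*(⅑))*147 = 20 + (-14/11 + 5/3)*147 = 20 + (13/33)*147 = 20 + 637/11 = 857/11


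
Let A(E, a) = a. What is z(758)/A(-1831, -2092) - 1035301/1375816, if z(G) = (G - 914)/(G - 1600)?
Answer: -227982508495/302931294328 ≈ -0.75259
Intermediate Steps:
z(G) = (-914 + G)/(-1600 + G)
z(758)/A(-1831, -2092) - 1035301/1375816 = ((-914 + 758)/(-1600 + 758))/(-2092) - 1035301/1375816 = (-156/(-842))*(-1/2092) - 1035301*1/1375816 = -1/842*(-156)*(-1/2092) - 1035301/1375816 = (78/421)*(-1/2092) - 1035301/1375816 = -39/440366 - 1035301/1375816 = -227982508495/302931294328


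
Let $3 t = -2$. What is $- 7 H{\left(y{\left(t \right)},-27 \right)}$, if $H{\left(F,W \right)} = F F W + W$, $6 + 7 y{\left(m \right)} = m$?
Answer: $\frac{2523}{7} \approx 360.43$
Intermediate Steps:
$t = - \frac{2}{3}$ ($t = \frac{1}{3} \left(-2\right) = - \frac{2}{3} \approx -0.66667$)
$y{\left(m \right)} = - \frac{6}{7} + \frac{m}{7}$
$H{\left(F,W \right)} = W + W F^{2}$ ($H{\left(F,W \right)} = F^{2} W + W = W F^{2} + W = W + W F^{2}$)
$- 7 H{\left(y{\left(t \right)},-27 \right)} = - 7 \left(- 27 \left(1 + \left(- \frac{6}{7} + \frac{1}{7} \left(- \frac{2}{3}\right)\right)^{2}\right)\right) = - 7 \left(- 27 \left(1 + \left(- \frac{6}{7} - \frac{2}{21}\right)^{2}\right)\right) = - 7 \left(- 27 \left(1 + \left(- \frac{20}{21}\right)^{2}\right)\right) = - 7 \left(- 27 \left(1 + \frac{400}{441}\right)\right) = - 7 \left(\left(-27\right) \frac{841}{441}\right) = \left(-7\right) \left(- \frac{2523}{49}\right) = \frac{2523}{7}$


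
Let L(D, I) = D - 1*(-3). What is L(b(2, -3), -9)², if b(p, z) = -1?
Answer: 4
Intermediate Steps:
L(D, I) = 3 + D (L(D, I) = D + 3 = 3 + D)
L(b(2, -3), -9)² = (3 - 1)² = 2² = 4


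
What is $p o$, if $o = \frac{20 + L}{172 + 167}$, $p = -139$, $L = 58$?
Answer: $- \frac{3614}{113} \approx -31.982$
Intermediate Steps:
$o = \frac{26}{113}$ ($o = \frac{20 + 58}{172 + 167} = \frac{78}{339} = 78 \cdot \frac{1}{339} = \frac{26}{113} \approx 0.23009$)
$p o = \left(-139\right) \frac{26}{113} = - \frac{3614}{113}$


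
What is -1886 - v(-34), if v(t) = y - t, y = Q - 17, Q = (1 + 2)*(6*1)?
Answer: -1921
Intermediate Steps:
Q = 18 (Q = 3*6 = 18)
y = 1 (y = 18 - 17 = 1)
v(t) = 1 - t
-1886 - v(-34) = -1886 - (1 - 1*(-34)) = -1886 - (1 + 34) = -1886 - 1*35 = -1886 - 35 = -1921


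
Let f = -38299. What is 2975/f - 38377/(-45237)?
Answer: 1335220648/1732531863 ≈ 0.77068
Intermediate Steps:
2975/f - 38377/(-45237) = 2975/(-38299) - 38377/(-45237) = 2975*(-1/38299) - 38377*(-1/45237) = -2975/38299 + 38377/45237 = 1335220648/1732531863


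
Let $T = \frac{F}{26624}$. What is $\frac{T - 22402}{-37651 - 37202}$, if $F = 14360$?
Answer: $\frac{24850687}{83036928} \approx 0.29927$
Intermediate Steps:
$T = \frac{1795}{3328}$ ($T = \frac{14360}{26624} = 14360 \cdot \frac{1}{26624} = \frac{1795}{3328} \approx 0.53936$)
$\frac{T - 22402}{-37651 - 37202} = \frac{\frac{1795}{3328} - 22402}{-37651 - 37202} = - \frac{74552061}{3328 \left(-74853\right)} = \left(- \frac{74552061}{3328}\right) \left(- \frac{1}{74853}\right) = \frac{24850687}{83036928}$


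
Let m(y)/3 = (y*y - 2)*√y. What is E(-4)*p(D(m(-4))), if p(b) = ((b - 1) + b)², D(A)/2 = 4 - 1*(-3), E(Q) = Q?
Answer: -2916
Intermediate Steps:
m(y) = 3*√y*(-2 + y²) (m(y) = 3*((y*y - 2)*√y) = 3*((y² - 2)*√y) = 3*((-2 + y²)*√y) = 3*(√y*(-2 + y²)) = 3*√y*(-2 + y²))
D(A) = 14 (D(A) = 2*(4 - 1*(-3)) = 2*(4 + 3) = 2*7 = 14)
p(b) = (-1 + 2*b)² (p(b) = ((-1 + b) + b)² = (-1 + 2*b)²)
E(-4)*p(D(m(-4))) = -4*(-1 + 2*14)² = -4*(-1 + 28)² = -4*27² = -4*729 = -2916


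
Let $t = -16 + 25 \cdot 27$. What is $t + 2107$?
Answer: $2766$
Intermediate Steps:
$t = 659$ ($t = -16 + 675 = 659$)
$t + 2107 = 659 + 2107 = 2766$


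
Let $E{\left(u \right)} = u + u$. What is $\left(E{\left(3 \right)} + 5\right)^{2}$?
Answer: $121$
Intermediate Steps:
$E{\left(u \right)} = 2 u$
$\left(E{\left(3 \right)} + 5\right)^{2} = \left(2 \cdot 3 + 5\right)^{2} = \left(6 + 5\right)^{2} = 11^{2} = 121$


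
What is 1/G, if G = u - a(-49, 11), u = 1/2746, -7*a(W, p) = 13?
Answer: 19222/35705 ≈ 0.53836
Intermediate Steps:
a(W, p) = -13/7 (a(W, p) = -1/7*13 = -13/7)
u = 1/2746 ≈ 0.00036417
G = 35705/19222 (G = 1/2746 - 1*(-13/7) = 1/2746 + 13/7 = 35705/19222 ≈ 1.8575)
1/G = 1/(35705/19222) = 19222/35705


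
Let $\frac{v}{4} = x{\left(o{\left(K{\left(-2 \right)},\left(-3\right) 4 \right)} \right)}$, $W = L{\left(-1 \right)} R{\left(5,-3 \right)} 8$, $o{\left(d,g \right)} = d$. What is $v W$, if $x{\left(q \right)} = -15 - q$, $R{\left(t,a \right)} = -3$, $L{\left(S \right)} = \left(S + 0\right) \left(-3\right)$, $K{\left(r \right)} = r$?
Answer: $3744$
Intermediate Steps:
$L{\left(S \right)} = - 3 S$ ($L{\left(S \right)} = S \left(-3\right) = - 3 S$)
$W = -72$ ($W = \left(-3\right) \left(-1\right) \left(-3\right) 8 = 3 \left(-3\right) 8 = \left(-9\right) 8 = -72$)
$v = -52$ ($v = 4 \left(-15 - -2\right) = 4 \left(-15 + 2\right) = 4 \left(-13\right) = -52$)
$v W = \left(-52\right) \left(-72\right) = 3744$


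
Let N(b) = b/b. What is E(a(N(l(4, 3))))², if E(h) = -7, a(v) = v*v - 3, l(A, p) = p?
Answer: 49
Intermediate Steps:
N(b) = 1
a(v) = -3 + v² (a(v) = v² - 3 = -3 + v²)
E(a(N(l(4, 3))))² = (-7)² = 49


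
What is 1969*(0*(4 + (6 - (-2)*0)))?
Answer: 0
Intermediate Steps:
1969*(0*(4 + (6 - (-2)*0))) = 1969*(0*(4 + (6 - 1*0))) = 1969*(0*(4 + (6 + 0))) = 1969*(0*(4 + 6)) = 1969*(0*10) = 1969*0 = 0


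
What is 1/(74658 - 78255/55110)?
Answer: 3674/274288275 ≈ 1.3395e-5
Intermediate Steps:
1/(74658 - 78255/55110) = 1/(74658 - 78255*1/55110) = 1/(74658 - 5217/3674) = 1/(274288275/3674) = 3674/274288275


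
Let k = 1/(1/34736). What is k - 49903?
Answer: -15167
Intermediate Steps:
k = 34736 (k = 1/(1/34736) = 34736)
k - 49903 = 34736 - 49903 = -15167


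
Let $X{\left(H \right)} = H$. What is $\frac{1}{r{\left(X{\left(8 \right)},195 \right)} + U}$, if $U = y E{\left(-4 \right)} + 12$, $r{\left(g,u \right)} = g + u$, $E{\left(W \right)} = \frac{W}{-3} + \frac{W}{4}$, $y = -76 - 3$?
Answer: $\frac{3}{566} \approx 0.0053004$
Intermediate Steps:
$y = -79$
$E{\left(W \right)} = - \frac{W}{12}$ ($E{\left(W \right)} = W \left(- \frac{1}{3}\right) + W \frac{1}{4} = - \frac{W}{3} + \frac{W}{4} = - \frac{W}{12}$)
$U = - \frac{43}{3}$ ($U = - 79 \left(\left(- \frac{1}{12}\right) \left(-4\right)\right) + 12 = \left(-79\right) \frac{1}{3} + 12 = - \frac{79}{3} + 12 = - \frac{43}{3} \approx -14.333$)
$\frac{1}{r{\left(X{\left(8 \right)},195 \right)} + U} = \frac{1}{\left(8 + 195\right) - \frac{43}{3}} = \frac{1}{203 - \frac{43}{3}} = \frac{1}{\frac{566}{3}} = \frac{3}{566}$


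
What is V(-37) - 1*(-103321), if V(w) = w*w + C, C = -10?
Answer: 104680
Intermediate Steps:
V(w) = -10 + w**2 (V(w) = w*w - 10 = w**2 - 10 = -10 + w**2)
V(-37) - 1*(-103321) = (-10 + (-37)**2) - 1*(-103321) = (-10 + 1369) + 103321 = 1359 + 103321 = 104680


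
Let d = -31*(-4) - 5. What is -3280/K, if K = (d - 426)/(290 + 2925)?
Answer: 10545200/307 ≈ 34349.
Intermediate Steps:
d = 119 (d = 124 - 5 = 119)
K = -307/3215 (K = (119 - 426)/(290 + 2925) = -307/3215 ≈ -0.095490)
-3280/K = -3280/(-307/3215) = -3280*(-3215/307) = 10545200/307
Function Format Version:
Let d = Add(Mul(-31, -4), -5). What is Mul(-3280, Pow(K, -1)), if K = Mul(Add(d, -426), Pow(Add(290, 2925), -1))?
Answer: Rational(10545200, 307) ≈ 34349.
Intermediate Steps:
d = 119 (d = Add(124, -5) = 119)
K = Rational(-307, 3215) (K = Mul(Add(119, -426), Pow(Add(290, 2925), -1)) = Mul(-307, Pow(3215, -1)) = Mul(-307, Rational(1, 3215)) = Rational(-307, 3215) ≈ -0.095490)
Mul(-3280, Pow(K, -1)) = Mul(-3280, Pow(Rational(-307, 3215), -1)) = Mul(-3280, Rational(-3215, 307)) = Rational(10545200, 307)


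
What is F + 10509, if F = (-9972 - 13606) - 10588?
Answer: -23657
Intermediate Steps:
F = -34166 (F = -23578 - 10588 = -34166)
F + 10509 = -34166 + 10509 = -23657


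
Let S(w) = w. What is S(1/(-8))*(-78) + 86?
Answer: 383/4 ≈ 95.750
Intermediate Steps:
S(1/(-8))*(-78) + 86 = -78/(-8) + 86 = -⅛*(-78) + 86 = 39/4 + 86 = 383/4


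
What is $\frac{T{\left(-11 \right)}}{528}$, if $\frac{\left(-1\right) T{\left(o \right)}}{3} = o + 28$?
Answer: $- \frac{17}{176} \approx -0.096591$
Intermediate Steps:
$T{\left(o \right)} = -84 - 3 o$ ($T{\left(o \right)} = - 3 \left(o + 28\right) = - 3 \left(28 + o\right) = -84 - 3 o$)
$\frac{T{\left(-11 \right)}}{528} = \frac{-84 - -33}{528} = \left(-84 + 33\right) \frac{1}{528} = \left(-51\right) \frac{1}{528} = - \frac{17}{176}$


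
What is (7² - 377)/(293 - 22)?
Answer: -328/271 ≈ -1.2103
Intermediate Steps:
(7² - 377)/(293 - 22) = (49 - 377)/271 = -328*1/271 = -328/271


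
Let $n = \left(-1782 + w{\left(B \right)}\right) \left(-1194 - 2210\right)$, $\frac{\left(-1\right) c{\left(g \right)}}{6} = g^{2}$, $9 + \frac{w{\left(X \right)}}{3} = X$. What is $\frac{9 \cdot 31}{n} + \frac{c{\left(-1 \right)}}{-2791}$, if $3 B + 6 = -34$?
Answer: $\frac{38542665}{17566542836} \approx 0.0021941$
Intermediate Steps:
$B = - \frac{40}{3}$ ($B = -2 + \frac{1}{3} \left(-34\right) = -2 - \frac{34}{3} = - \frac{40}{3} \approx -13.333$)
$w{\left(X \right)} = -27 + 3 X$
$c{\left(g \right)} = - 6 g^{2}$
$n = 6293996$ ($n = \left(-1782 + \left(-27 + 3 \left(- \frac{40}{3}\right)\right)\right) \left(-1194 - 2210\right) = \left(-1782 - 67\right) \left(-3404\right) = \left(-1849\right) \left(-3404\right) = 6293996$)
$\frac{9 \cdot 31}{n} + \frac{c{\left(-1 \right)}}{-2791} = \frac{9 \cdot 31}{6293996} + \frac{\left(-6\right) \left(-1\right)^{2}}{-2791} = 279 \cdot \frac{1}{6293996} + \left(-6\right) 1 \left(- \frac{1}{2791}\right) = \frac{279}{6293996} - - \frac{6}{2791} = \frac{279}{6293996} + \frac{6}{2791} = \frac{38542665}{17566542836}$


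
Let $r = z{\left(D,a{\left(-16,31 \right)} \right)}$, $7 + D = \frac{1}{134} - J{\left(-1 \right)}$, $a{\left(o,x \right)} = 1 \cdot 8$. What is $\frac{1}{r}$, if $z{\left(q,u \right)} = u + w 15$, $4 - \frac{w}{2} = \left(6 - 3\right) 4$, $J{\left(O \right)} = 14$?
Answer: $- \frac{1}{232} \approx -0.0043103$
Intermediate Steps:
$a{\left(o,x \right)} = 8$
$w = -16$ ($w = 8 - 2 \left(6 - 3\right) 4 = 8 - 2 \cdot 3 \cdot 4 = 8 - 24 = -16$)
$D = - \frac{2813}{134}$ ($D = -7 + \left(\frac{1}{134} - 14\right) = -7 - \frac{1875}{134} = - \frac{2813}{134} \approx -20.993$)
$z{\left(q,u \right)} = -240 + u$ ($z{\left(q,u \right)} = u - 240 = -240 + u$)
$r = -232$ ($r = -240 + 8 = -232$)
$\frac{1}{r} = \frac{1}{-232} = - \frac{1}{232}$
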